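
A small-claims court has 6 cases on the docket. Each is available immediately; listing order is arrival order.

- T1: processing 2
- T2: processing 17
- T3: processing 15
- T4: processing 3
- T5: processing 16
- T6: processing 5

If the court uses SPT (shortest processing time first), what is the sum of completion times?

141

SPT (increasing processing time): T1 T4 T6 T3 T5 T2.
T1: 0→2
T4: 2→5
T6: 5→10
T3: 10→25
T5: 25→41
T2: 41→58
Sum = 2+5+10+25+41+58 = 141.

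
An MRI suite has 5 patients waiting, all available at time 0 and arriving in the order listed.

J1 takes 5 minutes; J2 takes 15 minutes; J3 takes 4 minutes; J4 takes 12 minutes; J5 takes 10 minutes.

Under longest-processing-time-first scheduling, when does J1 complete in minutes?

42

LPT (decreasing processing time): J2 J4 J5 J1 J3.
J2: 0→15
J4: 15→27
J5: 27→37
J1: 37→42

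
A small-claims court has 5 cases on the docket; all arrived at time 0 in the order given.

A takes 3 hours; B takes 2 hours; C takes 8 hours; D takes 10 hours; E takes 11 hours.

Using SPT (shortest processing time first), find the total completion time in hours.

77

SPT (increasing processing time): B A C D E.
B: 0→2
A: 2→5
C: 5→13
D: 13→23
E: 23→34
Sum = 2+5+13+23+34 = 77.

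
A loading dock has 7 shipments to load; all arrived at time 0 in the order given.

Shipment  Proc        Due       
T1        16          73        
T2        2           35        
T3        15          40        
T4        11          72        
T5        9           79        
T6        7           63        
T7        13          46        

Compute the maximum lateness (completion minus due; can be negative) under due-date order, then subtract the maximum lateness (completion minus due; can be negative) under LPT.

EDD (increasing due date): T2 T3 T7 T6 T4 T1 T5.
T2: 0→2, due 35, lateness -33
T3: 2→17, due 40, lateness -23
T7: 17→30, due 46, lateness -16
T6: 30→37, due 63, lateness -26
T4: 37→48, due 72, lateness -24
T1: 48→64, due 73, lateness -9
T5: 64→73, due 79, lateness -6
Maximum = -6.
LPT (decreasing processing time): T1 T3 T7 T4 T5 T6 T2.
T1: 0→16, due 73, lateness -57
T3: 16→31, due 40, lateness -9
T7: 31→44, due 46, lateness -2
T4: 44→55, due 72, lateness -17
T5: 55→64, due 79, lateness -15
T6: 64→71, due 63, lateness 8
T2: 71→73, due 35, lateness 38
Maximum = 38.
Difference = -6 − 38 = -44.

-44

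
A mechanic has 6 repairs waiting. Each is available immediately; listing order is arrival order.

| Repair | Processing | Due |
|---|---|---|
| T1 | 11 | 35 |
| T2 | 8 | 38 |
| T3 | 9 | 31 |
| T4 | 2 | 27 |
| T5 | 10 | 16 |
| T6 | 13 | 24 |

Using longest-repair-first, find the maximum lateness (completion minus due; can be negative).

26

LPT (decreasing processing time): T6 T1 T5 T3 T2 T4.
T6: 0→13, due 24, lateness -11
T1: 13→24, due 35, lateness -11
T5: 24→34, due 16, lateness 18
T3: 34→43, due 31, lateness 12
T2: 43→51, due 38, lateness 13
T4: 51→53, due 27, lateness 26
Maximum = 26.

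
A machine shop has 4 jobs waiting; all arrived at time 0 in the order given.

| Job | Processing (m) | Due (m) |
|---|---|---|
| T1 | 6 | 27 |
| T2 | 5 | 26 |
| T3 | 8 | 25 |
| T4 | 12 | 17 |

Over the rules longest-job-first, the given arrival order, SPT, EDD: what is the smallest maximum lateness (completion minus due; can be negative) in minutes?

LPT (decreasing processing time): T4 T3 T1 T2.
T4: 0→12, due 17, lateness -5
T3: 12→20, due 25, lateness -5
T1: 20→26, due 27, lateness -1
T2: 26→31, due 26, lateness 5
Maximum = 5.
FIFO (arrival order): T1 T2 T3 T4.
T1: 0→6, due 27, lateness -21
T2: 6→11, due 26, lateness -15
T3: 11→19, due 25, lateness -6
T4: 19→31, due 17, lateness 14
Maximum = 14.
SPT (increasing processing time): T2 T1 T3 T4.
T2: 0→5, due 26, lateness -21
T1: 5→11, due 27, lateness -16
T3: 11→19, due 25, lateness -6
T4: 19→31, due 17, lateness 14
Maximum = 14.
EDD (increasing due date): T4 T3 T2 T1.
T4: 0→12, due 17, lateness -5
T3: 12→20, due 25, lateness -5
T2: 20→25, due 26, lateness -1
T1: 25→31, due 27, lateness 4
Maximum = 4.
LPT 5, FIFO 14, SPT 14, EDD 4 → minimum 4.

4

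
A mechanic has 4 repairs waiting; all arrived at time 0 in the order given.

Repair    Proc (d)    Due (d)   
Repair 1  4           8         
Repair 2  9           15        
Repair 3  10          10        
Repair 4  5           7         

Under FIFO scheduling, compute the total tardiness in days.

FIFO (arrival order): Repair 1 Repair 2 Repair 3 Repair 4.
Repair 1: 0→4, due 8, tardiness 0
Repair 2: 4→13, due 15, tardiness 0
Repair 3: 13→23, due 10, tardiness 13
Repair 4: 23→28, due 7, tardiness 21
Sum = 0+0+13+21 = 34.

34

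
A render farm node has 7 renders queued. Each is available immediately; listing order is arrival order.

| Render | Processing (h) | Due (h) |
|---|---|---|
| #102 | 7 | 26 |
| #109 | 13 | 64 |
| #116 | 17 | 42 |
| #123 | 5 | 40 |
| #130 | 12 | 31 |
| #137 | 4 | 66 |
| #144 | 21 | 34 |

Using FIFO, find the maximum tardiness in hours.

FIFO (arrival order): #102 #109 #116 #123 #130 #137 #144.
#102: 0→7, due 26, tardiness 0
#109: 7→20, due 64, tardiness 0
#116: 20→37, due 42, tardiness 0
#123: 37→42, due 40, tardiness 2
#130: 42→54, due 31, tardiness 23
#137: 54→58, due 66, tardiness 0
#144: 58→79, due 34, tardiness 45
Maximum = 45.

45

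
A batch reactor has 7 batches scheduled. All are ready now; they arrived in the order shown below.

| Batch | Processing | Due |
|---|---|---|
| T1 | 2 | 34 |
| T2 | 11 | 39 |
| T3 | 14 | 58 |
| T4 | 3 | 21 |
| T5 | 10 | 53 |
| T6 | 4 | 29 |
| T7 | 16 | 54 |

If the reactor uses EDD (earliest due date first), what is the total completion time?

175

EDD (increasing due date): T4 T6 T1 T2 T5 T7 T3.
T4: 0→3
T6: 3→7
T1: 7→9
T2: 9→20
T5: 20→30
T7: 30→46
T3: 46→60
Sum = 3+7+9+20+30+46+60 = 175.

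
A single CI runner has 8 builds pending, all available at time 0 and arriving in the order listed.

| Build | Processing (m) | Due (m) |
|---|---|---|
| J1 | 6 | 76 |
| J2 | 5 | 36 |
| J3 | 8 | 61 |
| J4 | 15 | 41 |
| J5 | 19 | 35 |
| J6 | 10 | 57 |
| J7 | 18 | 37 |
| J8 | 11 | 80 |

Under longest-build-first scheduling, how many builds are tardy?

5

LPT (decreasing processing time): J5 J7 J4 J8 J6 J3 J1 J2.
J5: 0→19, due 35, tardiness 0
J7: 19→37, due 37, tardiness 0
J4: 37→52, due 41, tardiness 11
J8: 52→63, due 80, tardiness 0
J6: 63→73, due 57, tardiness 16
J3: 73→81, due 61, tardiness 20
J1: 81→87, due 76, tardiness 11
J2: 87→92, due 36, tardiness 56
Late builds: 5.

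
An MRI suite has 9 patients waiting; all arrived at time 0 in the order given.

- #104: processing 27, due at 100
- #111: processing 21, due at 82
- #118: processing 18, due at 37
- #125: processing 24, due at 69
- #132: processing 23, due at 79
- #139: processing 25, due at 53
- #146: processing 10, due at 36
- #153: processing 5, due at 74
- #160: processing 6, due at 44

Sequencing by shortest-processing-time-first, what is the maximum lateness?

79

SPT (increasing processing time): #153 #160 #146 #118 #111 #132 #125 #139 #104.
#153: 0→5, due 74, lateness -69
#160: 5→11, due 44, lateness -33
#146: 11→21, due 36, lateness -15
#118: 21→39, due 37, lateness 2
#111: 39→60, due 82, lateness -22
#132: 60→83, due 79, lateness 4
#125: 83→107, due 69, lateness 38
#139: 107→132, due 53, lateness 79
#104: 132→159, due 100, lateness 59
Maximum = 79.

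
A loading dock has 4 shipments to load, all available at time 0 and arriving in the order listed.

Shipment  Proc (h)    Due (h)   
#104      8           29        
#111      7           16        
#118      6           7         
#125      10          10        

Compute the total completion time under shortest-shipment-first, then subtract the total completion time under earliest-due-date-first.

-5

SPT (increasing processing time): #118 #111 #104 #125.
#118: 0→6
#111: 6→13
#104: 13→21
#125: 21→31
Sum = 6+13+21+31 = 71.
EDD (increasing due date): #118 #125 #111 #104.
#118: 0→6
#125: 6→16
#111: 16→23
#104: 23→31
Sum = 6+16+23+31 = 76.
Difference = 71 − 76 = -5.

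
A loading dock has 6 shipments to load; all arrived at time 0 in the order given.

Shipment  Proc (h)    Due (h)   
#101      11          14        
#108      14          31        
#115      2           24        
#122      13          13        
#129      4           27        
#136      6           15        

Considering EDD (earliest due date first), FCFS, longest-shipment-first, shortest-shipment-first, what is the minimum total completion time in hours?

129

EDD (increasing due date): #122 #101 #136 #115 #129 #108.
#122: 0→13
#101: 13→24
#136: 24→30
#115: 30→32
#129: 32→36
#108: 36→50
Sum = 13+24+30+32+36+50 = 185.
FIFO (arrival order): #101 #108 #115 #122 #129 #136.
#101: 0→11
#108: 11→25
#115: 25→27
#122: 27→40
#129: 40→44
#136: 44→50
Sum = 11+25+27+40+44+50 = 197.
LPT (decreasing processing time): #108 #122 #101 #136 #129 #115.
#108: 0→14
#122: 14→27
#101: 27→38
#136: 38→44
#129: 44→48
#115: 48→50
Sum = 14+27+38+44+48+50 = 221.
SPT (increasing processing time): #115 #129 #136 #101 #122 #108.
#115: 0→2
#129: 2→6
#136: 6→12
#101: 12→23
#122: 23→36
#108: 36→50
Sum = 2+6+12+23+36+50 = 129.
EDD 185, FIFO 197, LPT 221, SPT 129 → minimum 129.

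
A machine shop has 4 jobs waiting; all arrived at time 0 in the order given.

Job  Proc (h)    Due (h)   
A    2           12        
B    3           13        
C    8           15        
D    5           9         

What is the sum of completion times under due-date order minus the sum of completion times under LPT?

EDD (increasing due date): D A B C.
D: 0→5
A: 5→7
B: 7→10
C: 10→18
Sum = 5+7+10+18 = 40.
LPT (decreasing processing time): C D B A.
C: 0→8
D: 8→13
B: 13→16
A: 16→18
Sum = 8+13+16+18 = 55.
Difference = 40 − 55 = -15.

-15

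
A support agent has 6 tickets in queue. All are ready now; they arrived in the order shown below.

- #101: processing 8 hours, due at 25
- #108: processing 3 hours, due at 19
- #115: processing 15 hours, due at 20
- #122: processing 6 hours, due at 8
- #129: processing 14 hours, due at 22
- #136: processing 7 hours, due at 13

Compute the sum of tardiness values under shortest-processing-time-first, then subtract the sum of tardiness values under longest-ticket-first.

SPT (increasing processing time): #108 #122 #136 #101 #129 #115.
#108: 0→3, due 19, tardiness 0
#122: 3→9, due 8, tardiness 1
#136: 9→16, due 13, tardiness 3
#101: 16→24, due 25, tardiness 0
#129: 24→38, due 22, tardiness 16
#115: 38→53, due 20, tardiness 33
Sum = 0+1+3+0+16+33 = 53.
LPT (decreasing processing time): #115 #129 #101 #136 #122 #108.
#115: 0→15, due 20, tardiness 0
#129: 15→29, due 22, tardiness 7
#101: 29→37, due 25, tardiness 12
#136: 37→44, due 13, tardiness 31
#122: 44→50, due 8, tardiness 42
#108: 50→53, due 19, tardiness 34
Sum = 0+7+12+31+42+34 = 126.
Difference = 53 − 126 = -73.

-73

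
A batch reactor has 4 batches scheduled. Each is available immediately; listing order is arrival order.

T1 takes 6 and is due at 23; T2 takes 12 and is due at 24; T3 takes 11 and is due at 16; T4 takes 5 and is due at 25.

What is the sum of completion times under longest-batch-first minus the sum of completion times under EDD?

LPT (decreasing processing time): T2 T3 T1 T4.
T2: 0→12
T3: 12→23
T1: 23→29
T4: 29→34
Sum = 12+23+29+34 = 98.
EDD (increasing due date): T3 T1 T2 T4.
T3: 0→11
T1: 11→17
T2: 17→29
T4: 29→34
Sum = 11+17+29+34 = 91.
Difference = 98 − 91 = 7.

7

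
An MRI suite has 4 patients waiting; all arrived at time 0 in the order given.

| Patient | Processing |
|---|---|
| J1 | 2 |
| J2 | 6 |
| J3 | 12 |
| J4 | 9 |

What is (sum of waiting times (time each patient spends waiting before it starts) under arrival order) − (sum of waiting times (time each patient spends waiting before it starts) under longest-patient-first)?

-30

FIFO (arrival order): J1 J2 J3 J4.
J1: waits 0, runs 0→2
J2: waits 2, runs 2→8
J3: waits 8, runs 8→20
J4: waits 20, runs 20→29
Sum = 0+2+8+20 = 30.
LPT (decreasing processing time): J3 J4 J2 J1.
J3: waits 0, runs 0→12
J4: waits 12, runs 12→21
J2: waits 21, runs 21→27
J1: waits 27, runs 27→29
Sum = 0+12+21+27 = 60.
Difference = 30 − 60 = -30.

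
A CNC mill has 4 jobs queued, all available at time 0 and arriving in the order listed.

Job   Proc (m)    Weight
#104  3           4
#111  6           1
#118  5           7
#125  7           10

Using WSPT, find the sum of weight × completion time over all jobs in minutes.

WSPT (decreasing weight/processing-time ratio): #125 #118 #104 #111.
#125: finishes 7, weight 10, w·C = 70
#118: finishes 12, weight 7, w·C = 84
#104: finishes 15, weight 4, w·C = 60
#111: finishes 21, weight 1, w·C = 21
Sum = 70+84+60+21 = 235.

235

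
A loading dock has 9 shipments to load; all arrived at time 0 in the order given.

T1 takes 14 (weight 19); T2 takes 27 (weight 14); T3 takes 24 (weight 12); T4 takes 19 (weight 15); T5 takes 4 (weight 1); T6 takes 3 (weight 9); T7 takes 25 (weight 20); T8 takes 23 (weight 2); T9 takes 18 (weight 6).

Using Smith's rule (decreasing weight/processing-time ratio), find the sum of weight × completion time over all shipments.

5909

WSPT (decreasing weight/processing-time ratio): T6 T1 T7 T4 T2 T3 T9 T5 T8.
T6: finishes 3, weight 9, w·C = 27
T1: finishes 17, weight 19, w·C = 323
T7: finishes 42, weight 20, w·C = 840
T4: finishes 61, weight 15, w·C = 915
T2: finishes 88, weight 14, w·C = 1232
T3: finishes 112, weight 12, w·C = 1344
T9: finishes 130, weight 6, w·C = 780
T5: finishes 134, weight 1, w·C = 134
T8: finishes 157, weight 2, w·C = 314
Sum = 27+323+840+915+1232+1344+780+134+314 = 5909.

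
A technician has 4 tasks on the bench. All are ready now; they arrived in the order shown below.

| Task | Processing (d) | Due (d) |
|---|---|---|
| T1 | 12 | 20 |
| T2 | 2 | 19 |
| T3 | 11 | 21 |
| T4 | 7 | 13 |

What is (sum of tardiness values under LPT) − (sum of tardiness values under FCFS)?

LPT (decreasing processing time): T1 T3 T4 T2.
T1: 0→12, due 20, tardiness 0
T3: 12→23, due 21, tardiness 2
T4: 23→30, due 13, tardiness 17
T2: 30→32, due 19, tardiness 13
Sum = 0+2+17+13 = 32.
FIFO (arrival order): T1 T2 T3 T4.
T1: 0→12, due 20, tardiness 0
T2: 12→14, due 19, tardiness 0
T3: 14→25, due 21, tardiness 4
T4: 25→32, due 13, tardiness 19
Sum = 0+0+4+19 = 23.
Difference = 32 − 23 = 9.

9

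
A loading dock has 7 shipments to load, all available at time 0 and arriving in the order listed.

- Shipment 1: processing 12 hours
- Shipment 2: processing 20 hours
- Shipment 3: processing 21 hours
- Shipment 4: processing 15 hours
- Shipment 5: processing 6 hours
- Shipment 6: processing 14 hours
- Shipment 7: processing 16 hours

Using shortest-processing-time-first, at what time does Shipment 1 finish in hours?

SPT (increasing processing time): Shipment 5 Shipment 1 Shipment 6 Shipment 4 Shipment 7 Shipment 2 Shipment 3.
Shipment 5: 0→6
Shipment 1: 6→18

18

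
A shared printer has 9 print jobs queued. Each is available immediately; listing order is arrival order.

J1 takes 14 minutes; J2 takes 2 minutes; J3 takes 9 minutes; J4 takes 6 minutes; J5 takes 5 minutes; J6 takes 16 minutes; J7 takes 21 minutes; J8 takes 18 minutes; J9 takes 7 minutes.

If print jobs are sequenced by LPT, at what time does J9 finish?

LPT (decreasing processing time): J7 J8 J6 J1 J3 J9 J4 J5 J2.
J7: 0→21
J8: 21→39
J6: 39→55
J1: 55→69
J3: 69→78
J9: 78→85

85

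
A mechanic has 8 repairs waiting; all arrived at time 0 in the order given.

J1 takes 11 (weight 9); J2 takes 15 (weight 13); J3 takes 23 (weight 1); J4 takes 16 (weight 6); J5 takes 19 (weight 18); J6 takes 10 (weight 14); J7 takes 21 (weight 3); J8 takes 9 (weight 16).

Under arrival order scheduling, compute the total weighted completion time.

FIFO (arrival order): J1 J2 J3 J4 J5 J6 J7 J8.
J1: finishes 11, weight 9, w·C = 99
J2: finishes 26, weight 13, w·C = 338
J3: finishes 49, weight 1, w·C = 49
J4: finishes 65, weight 6, w·C = 390
J5: finishes 84, weight 18, w·C = 1512
J6: finishes 94, weight 14, w·C = 1316
J7: finishes 115, weight 3, w·C = 345
J8: finishes 124, weight 16, w·C = 1984
Sum = 99+338+49+390+1512+1316+345+1984 = 6033.

6033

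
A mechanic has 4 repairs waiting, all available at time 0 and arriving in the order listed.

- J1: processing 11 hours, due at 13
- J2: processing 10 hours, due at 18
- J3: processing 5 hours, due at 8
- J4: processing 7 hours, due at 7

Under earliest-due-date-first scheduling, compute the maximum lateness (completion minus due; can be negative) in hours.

EDD (increasing due date): J4 J3 J1 J2.
J4: 0→7, due 7, lateness 0
J3: 7→12, due 8, lateness 4
J1: 12→23, due 13, lateness 10
J2: 23→33, due 18, lateness 15
Maximum = 15.

15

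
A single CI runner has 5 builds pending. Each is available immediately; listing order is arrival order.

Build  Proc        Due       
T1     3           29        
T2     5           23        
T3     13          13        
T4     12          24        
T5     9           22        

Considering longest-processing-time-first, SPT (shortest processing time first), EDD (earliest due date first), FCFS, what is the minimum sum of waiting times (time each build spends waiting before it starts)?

57

LPT (decreasing processing time): T3 T4 T5 T2 T1.
T3: waits 0, runs 0→13
T4: waits 13, runs 13→25
T5: waits 25, runs 25→34
T2: waits 34, runs 34→39
T1: waits 39, runs 39→42
Sum = 0+13+25+34+39 = 111.
SPT (increasing processing time): T1 T2 T5 T4 T3.
T1: waits 0, runs 0→3
T2: waits 3, runs 3→8
T5: waits 8, runs 8→17
T4: waits 17, runs 17→29
T3: waits 29, runs 29→42
Sum = 0+3+8+17+29 = 57.
EDD (increasing due date): T3 T5 T2 T4 T1.
T3: waits 0, runs 0→13
T5: waits 13, runs 13→22
T2: waits 22, runs 22→27
T4: waits 27, runs 27→39
T1: waits 39, runs 39→42
Sum = 0+13+22+27+39 = 101.
FIFO (arrival order): T1 T2 T3 T4 T5.
T1: waits 0, runs 0→3
T2: waits 3, runs 3→8
T3: waits 8, runs 8→21
T4: waits 21, runs 21→33
T5: waits 33, runs 33→42
Sum = 0+3+8+21+33 = 65.
LPT 111, SPT 57, EDD 101, FIFO 65 → minimum 57.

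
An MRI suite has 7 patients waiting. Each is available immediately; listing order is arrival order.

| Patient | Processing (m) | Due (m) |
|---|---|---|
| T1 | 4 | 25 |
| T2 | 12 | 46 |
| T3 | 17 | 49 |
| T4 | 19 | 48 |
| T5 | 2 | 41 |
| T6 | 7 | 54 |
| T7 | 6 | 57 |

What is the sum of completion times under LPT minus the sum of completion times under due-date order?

104

LPT (decreasing processing time): T4 T3 T2 T6 T7 T1 T5.
T4: 0→19
T3: 19→36
T2: 36→48
T6: 48→55
T7: 55→61
T1: 61→65
T5: 65→67
Sum = 19+36+48+55+61+65+67 = 351.
EDD (increasing due date): T1 T5 T2 T4 T3 T6 T7.
T1: 0→4
T5: 4→6
T2: 6→18
T4: 18→37
T3: 37→54
T6: 54→61
T7: 61→67
Sum = 4+6+18+37+54+61+67 = 247.
Difference = 351 − 247 = 104.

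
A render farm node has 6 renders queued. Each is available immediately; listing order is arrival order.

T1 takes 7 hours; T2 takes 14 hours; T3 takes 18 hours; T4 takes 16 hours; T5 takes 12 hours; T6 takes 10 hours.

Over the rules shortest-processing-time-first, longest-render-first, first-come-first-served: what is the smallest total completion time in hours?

SPT (increasing processing time): T1 T6 T5 T2 T4 T3.
T1: 0→7
T6: 7→17
T5: 17→29
T2: 29→43
T4: 43→59
T3: 59→77
Sum = 7+17+29+43+59+77 = 232.
LPT (decreasing processing time): T3 T4 T2 T5 T6 T1.
T3: 0→18
T4: 18→34
T2: 34→48
T5: 48→60
T6: 60→70
T1: 70→77
Sum = 18+34+48+60+70+77 = 307.
FIFO (arrival order): T1 T2 T3 T4 T5 T6.
T1: 0→7
T2: 7→21
T3: 21→39
T4: 39→55
T5: 55→67
T6: 67→77
Sum = 7+21+39+55+67+77 = 266.
SPT 232, LPT 307, FIFO 266 → minimum 232.

232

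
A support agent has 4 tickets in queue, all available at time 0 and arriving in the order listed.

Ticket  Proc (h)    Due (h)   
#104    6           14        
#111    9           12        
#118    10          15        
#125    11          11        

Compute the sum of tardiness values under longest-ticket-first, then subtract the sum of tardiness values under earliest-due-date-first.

5

LPT (decreasing processing time): #125 #118 #111 #104.
#125: 0→11, due 11, tardiness 0
#118: 11→21, due 15, tardiness 6
#111: 21→30, due 12, tardiness 18
#104: 30→36, due 14, tardiness 22
Sum = 0+6+18+22 = 46.
EDD (increasing due date): #125 #111 #104 #118.
#125: 0→11, due 11, tardiness 0
#111: 11→20, due 12, tardiness 8
#104: 20→26, due 14, tardiness 12
#118: 26→36, due 15, tardiness 21
Sum = 0+8+12+21 = 41.
Difference = 46 − 41 = 5.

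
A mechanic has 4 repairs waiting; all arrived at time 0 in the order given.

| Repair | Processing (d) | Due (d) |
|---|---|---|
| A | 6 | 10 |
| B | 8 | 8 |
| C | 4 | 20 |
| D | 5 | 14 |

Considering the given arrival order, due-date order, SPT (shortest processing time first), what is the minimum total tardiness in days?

12

FIFO (arrival order): A B C D.
A: 0→6, due 10, tardiness 0
B: 6→14, due 8, tardiness 6
C: 14→18, due 20, tardiness 0
D: 18→23, due 14, tardiness 9
Sum = 0+6+0+9 = 15.
EDD (increasing due date): B A D C.
B: 0→8, due 8, tardiness 0
A: 8→14, due 10, tardiness 4
D: 14→19, due 14, tardiness 5
C: 19→23, due 20, tardiness 3
Sum = 0+4+5+3 = 12.
SPT (increasing processing time): C D A B.
C: 0→4, due 20, tardiness 0
D: 4→9, due 14, tardiness 0
A: 9→15, due 10, tardiness 5
B: 15→23, due 8, tardiness 15
Sum = 0+0+5+15 = 20.
FIFO 15, EDD 12, SPT 20 → minimum 12.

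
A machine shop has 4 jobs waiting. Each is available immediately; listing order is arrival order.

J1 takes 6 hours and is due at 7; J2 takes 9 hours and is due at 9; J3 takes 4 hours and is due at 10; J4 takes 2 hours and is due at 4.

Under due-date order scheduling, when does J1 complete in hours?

EDD (increasing due date): J4 J1 J2 J3.
J4: 0→2
J1: 2→8

8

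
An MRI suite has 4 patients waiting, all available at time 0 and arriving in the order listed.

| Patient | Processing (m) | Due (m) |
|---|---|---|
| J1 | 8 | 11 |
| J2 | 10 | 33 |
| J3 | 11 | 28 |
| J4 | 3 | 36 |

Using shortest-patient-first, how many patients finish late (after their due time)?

SPT (increasing processing time): J4 J1 J2 J3.
J4: 0→3, due 36, tardiness 0
J1: 3→11, due 11, tardiness 0
J2: 11→21, due 33, tardiness 0
J3: 21→32, due 28, tardiness 4
Late patients: 1.

1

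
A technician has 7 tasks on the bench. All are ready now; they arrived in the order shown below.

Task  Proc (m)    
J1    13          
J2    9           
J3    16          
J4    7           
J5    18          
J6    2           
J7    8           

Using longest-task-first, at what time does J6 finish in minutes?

LPT (decreasing processing time): J5 J3 J1 J2 J7 J4 J6.
J5: 0→18
J3: 18→34
J1: 34→47
J2: 47→56
J7: 56→64
J4: 64→71
J6: 71→73

73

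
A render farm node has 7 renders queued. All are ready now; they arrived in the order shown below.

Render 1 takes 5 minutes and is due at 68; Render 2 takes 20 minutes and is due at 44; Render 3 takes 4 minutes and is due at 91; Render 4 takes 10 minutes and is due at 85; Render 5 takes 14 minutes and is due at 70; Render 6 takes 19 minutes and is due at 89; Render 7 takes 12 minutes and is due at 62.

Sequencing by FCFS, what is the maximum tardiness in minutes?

22

FIFO (arrival order): Render 1 Render 2 Render 3 Render 4 Render 5 Render 6 Render 7.
Render 1: 0→5, due 68, tardiness 0
Render 2: 5→25, due 44, tardiness 0
Render 3: 25→29, due 91, tardiness 0
Render 4: 29→39, due 85, tardiness 0
Render 5: 39→53, due 70, tardiness 0
Render 6: 53→72, due 89, tardiness 0
Render 7: 72→84, due 62, tardiness 22
Maximum = 22.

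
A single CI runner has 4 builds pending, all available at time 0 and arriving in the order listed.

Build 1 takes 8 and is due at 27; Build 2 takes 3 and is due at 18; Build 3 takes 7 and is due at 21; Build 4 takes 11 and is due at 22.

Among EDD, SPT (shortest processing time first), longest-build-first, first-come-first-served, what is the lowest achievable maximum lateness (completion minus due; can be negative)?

2

EDD (increasing due date): Build 2 Build 3 Build 4 Build 1.
Build 2: 0→3, due 18, lateness -15
Build 3: 3→10, due 21, lateness -11
Build 4: 10→21, due 22, lateness -1
Build 1: 21→29, due 27, lateness 2
Maximum = 2.
SPT (increasing processing time): Build 2 Build 3 Build 1 Build 4.
Build 2: 0→3, due 18, lateness -15
Build 3: 3→10, due 21, lateness -11
Build 1: 10→18, due 27, lateness -9
Build 4: 18→29, due 22, lateness 7
Maximum = 7.
LPT (decreasing processing time): Build 4 Build 1 Build 3 Build 2.
Build 4: 0→11, due 22, lateness -11
Build 1: 11→19, due 27, lateness -8
Build 3: 19→26, due 21, lateness 5
Build 2: 26→29, due 18, lateness 11
Maximum = 11.
FIFO (arrival order): Build 1 Build 2 Build 3 Build 4.
Build 1: 0→8, due 27, lateness -19
Build 2: 8→11, due 18, lateness -7
Build 3: 11→18, due 21, lateness -3
Build 4: 18→29, due 22, lateness 7
Maximum = 7.
EDD 2, SPT 7, LPT 11, FIFO 7 → minimum 2.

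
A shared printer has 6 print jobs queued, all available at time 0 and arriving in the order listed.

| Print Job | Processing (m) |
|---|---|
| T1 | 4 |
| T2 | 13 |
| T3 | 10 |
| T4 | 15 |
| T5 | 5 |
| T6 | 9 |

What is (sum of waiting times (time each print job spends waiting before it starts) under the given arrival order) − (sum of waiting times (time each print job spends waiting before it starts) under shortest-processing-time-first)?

FIFO (arrival order): T1 T2 T3 T4 T5 T6.
T1: waits 0, runs 0→4
T2: waits 4, runs 4→17
T3: waits 17, runs 17→27
T4: waits 27, runs 27→42
T5: waits 42, runs 42→47
T6: waits 47, runs 47→56
Sum = 0+4+17+27+42+47 = 137.
SPT (increasing processing time): T1 T5 T6 T3 T2 T4.
T1: waits 0, runs 0→4
T5: waits 4, runs 4→9
T6: waits 9, runs 9→18
T3: waits 18, runs 18→28
T2: waits 28, runs 28→41
T4: waits 41, runs 41→56
Sum = 0+4+9+18+28+41 = 100.
Difference = 137 − 100 = 37.

37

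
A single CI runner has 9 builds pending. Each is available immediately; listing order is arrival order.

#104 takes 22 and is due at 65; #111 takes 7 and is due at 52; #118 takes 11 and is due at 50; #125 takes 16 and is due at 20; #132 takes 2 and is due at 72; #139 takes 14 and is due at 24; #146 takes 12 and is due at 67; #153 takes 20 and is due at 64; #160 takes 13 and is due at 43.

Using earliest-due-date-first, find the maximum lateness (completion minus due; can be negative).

48

EDD (increasing due date): #125 #139 #160 #118 #111 #153 #104 #146 #132.
#125: 0→16, due 20, lateness -4
#139: 16→30, due 24, lateness 6
#160: 30→43, due 43, lateness 0
#118: 43→54, due 50, lateness 4
#111: 54→61, due 52, lateness 9
#153: 61→81, due 64, lateness 17
#104: 81→103, due 65, lateness 38
#146: 103→115, due 67, lateness 48
#132: 115→117, due 72, lateness 45
Maximum = 48.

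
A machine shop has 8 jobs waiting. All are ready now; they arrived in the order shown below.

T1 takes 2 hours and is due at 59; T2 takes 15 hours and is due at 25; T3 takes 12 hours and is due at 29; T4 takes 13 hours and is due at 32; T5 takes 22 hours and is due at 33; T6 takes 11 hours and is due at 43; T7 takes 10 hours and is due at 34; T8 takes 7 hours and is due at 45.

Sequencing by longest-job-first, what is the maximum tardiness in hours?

49

LPT (decreasing processing time): T5 T2 T4 T3 T6 T7 T8 T1.
T5: 0→22, due 33, tardiness 0
T2: 22→37, due 25, tardiness 12
T4: 37→50, due 32, tardiness 18
T3: 50→62, due 29, tardiness 33
T6: 62→73, due 43, tardiness 30
T7: 73→83, due 34, tardiness 49
T8: 83→90, due 45, tardiness 45
T1: 90→92, due 59, tardiness 33
Maximum = 49.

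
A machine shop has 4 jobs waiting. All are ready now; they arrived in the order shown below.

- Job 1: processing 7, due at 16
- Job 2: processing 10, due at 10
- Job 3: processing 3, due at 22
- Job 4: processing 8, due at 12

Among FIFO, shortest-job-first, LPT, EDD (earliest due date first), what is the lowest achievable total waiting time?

FIFO (arrival order): Job 1 Job 2 Job 3 Job 4.
Job 1: waits 0, runs 0→7
Job 2: waits 7, runs 7→17
Job 3: waits 17, runs 17→20
Job 4: waits 20, runs 20→28
Sum = 0+7+17+20 = 44.
SPT (increasing processing time): Job 3 Job 1 Job 4 Job 2.
Job 3: waits 0, runs 0→3
Job 1: waits 3, runs 3→10
Job 4: waits 10, runs 10→18
Job 2: waits 18, runs 18→28
Sum = 0+3+10+18 = 31.
LPT (decreasing processing time): Job 2 Job 4 Job 1 Job 3.
Job 2: waits 0, runs 0→10
Job 4: waits 10, runs 10→18
Job 1: waits 18, runs 18→25
Job 3: waits 25, runs 25→28
Sum = 0+10+18+25 = 53.
EDD (increasing due date): Job 2 Job 4 Job 1 Job 3.
Job 2: waits 0, runs 0→10
Job 4: waits 10, runs 10→18
Job 1: waits 18, runs 18→25
Job 3: waits 25, runs 25→28
Sum = 0+10+18+25 = 53.
FIFO 44, SPT 31, LPT 53, EDD 53 → minimum 31.

31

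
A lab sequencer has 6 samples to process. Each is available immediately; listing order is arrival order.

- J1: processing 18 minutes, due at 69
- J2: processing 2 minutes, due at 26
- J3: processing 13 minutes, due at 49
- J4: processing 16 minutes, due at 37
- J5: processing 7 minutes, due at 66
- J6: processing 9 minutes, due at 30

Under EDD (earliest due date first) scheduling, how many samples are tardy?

0

EDD (increasing due date): J2 J6 J4 J3 J5 J1.
J2: 0→2, due 26, tardiness 0
J6: 2→11, due 30, tardiness 0
J4: 11→27, due 37, tardiness 0
J3: 27→40, due 49, tardiness 0
J5: 40→47, due 66, tardiness 0
J1: 47→65, due 69, tardiness 0
Late samples: 0.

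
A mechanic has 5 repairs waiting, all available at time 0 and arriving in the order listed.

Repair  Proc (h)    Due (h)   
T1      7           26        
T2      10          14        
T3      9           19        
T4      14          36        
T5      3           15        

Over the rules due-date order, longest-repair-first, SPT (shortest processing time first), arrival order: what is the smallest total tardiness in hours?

13

EDD (increasing due date): T2 T5 T3 T1 T4.
T2: 0→10, due 14, tardiness 0
T5: 10→13, due 15, tardiness 0
T3: 13→22, due 19, tardiness 3
T1: 22→29, due 26, tardiness 3
T4: 29→43, due 36, tardiness 7
Sum = 0+0+3+3+7 = 13.
LPT (decreasing processing time): T4 T2 T3 T1 T5.
T4: 0→14, due 36, tardiness 0
T2: 14→24, due 14, tardiness 10
T3: 24→33, due 19, tardiness 14
T1: 33→40, due 26, tardiness 14
T5: 40→43, due 15, tardiness 28
Sum = 0+10+14+14+28 = 66.
SPT (increasing processing time): T5 T1 T3 T2 T4.
T5: 0→3, due 15, tardiness 0
T1: 3→10, due 26, tardiness 0
T3: 10→19, due 19, tardiness 0
T2: 19→29, due 14, tardiness 15
T4: 29→43, due 36, tardiness 7
Sum = 0+0+0+15+7 = 22.
FIFO (arrival order): T1 T2 T3 T4 T5.
T1: 0→7, due 26, tardiness 0
T2: 7→17, due 14, tardiness 3
T3: 17→26, due 19, tardiness 7
T4: 26→40, due 36, tardiness 4
T5: 40→43, due 15, tardiness 28
Sum = 0+3+7+4+28 = 42.
EDD 13, LPT 66, SPT 22, FIFO 42 → minimum 13.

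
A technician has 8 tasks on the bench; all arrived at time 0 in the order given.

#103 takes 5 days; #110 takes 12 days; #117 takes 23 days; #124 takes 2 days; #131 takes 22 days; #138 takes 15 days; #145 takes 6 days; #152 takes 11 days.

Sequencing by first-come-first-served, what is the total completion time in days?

428

FIFO (arrival order): #103 #110 #117 #124 #131 #138 #145 #152.
#103: 0→5
#110: 5→17
#117: 17→40
#124: 40→42
#131: 42→64
#138: 64→79
#145: 79→85
#152: 85→96
Sum = 5+17+40+42+64+79+85+96 = 428.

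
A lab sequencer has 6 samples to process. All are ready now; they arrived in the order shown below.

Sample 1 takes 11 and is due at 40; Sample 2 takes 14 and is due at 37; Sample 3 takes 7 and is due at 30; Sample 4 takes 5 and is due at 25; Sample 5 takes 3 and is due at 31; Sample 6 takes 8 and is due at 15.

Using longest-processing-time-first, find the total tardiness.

65

LPT (decreasing processing time): Sample 2 Sample 1 Sample 6 Sample 3 Sample 4 Sample 5.
Sample 2: 0→14, due 37, tardiness 0
Sample 1: 14→25, due 40, tardiness 0
Sample 6: 25→33, due 15, tardiness 18
Sample 3: 33→40, due 30, tardiness 10
Sample 4: 40→45, due 25, tardiness 20
Sample 5: 45→48, due 31, tardiness 17
Sum = 0+0+18+10+20+17 = 65.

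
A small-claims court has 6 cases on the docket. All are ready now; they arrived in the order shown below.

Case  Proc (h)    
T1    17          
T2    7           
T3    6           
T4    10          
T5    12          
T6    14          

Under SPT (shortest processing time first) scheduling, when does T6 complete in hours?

49

SPT (increasing processing time): T3 T2 T4 T5 T6 T1.
T3: 0→6
T2: 6→13
T4: 13→23
T5: 23→35
T6: 35→49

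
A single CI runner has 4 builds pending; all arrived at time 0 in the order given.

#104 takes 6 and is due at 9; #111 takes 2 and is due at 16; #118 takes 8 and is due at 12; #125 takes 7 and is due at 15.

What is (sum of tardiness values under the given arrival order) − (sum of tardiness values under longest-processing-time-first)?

FIFO (arrival order): #104 #111 #118 #125.
#104: 0→6, due 9, tardiness 0
#111: 6→8, due 16, tardiness 0
#118: 8→16, due 12, tardiness 4
#125: 16→23, due 15, tardiness 8
Sum = 0+0+4+8 = 12.
LPT (decreasing processing time): #118 #125 #104 #111.
#118: 0→8, due 12, tardiness 0
#125: 8→15, due 15, tardiness 0
#104: 15→21, due 9, tardiness 12
#111: 21→23, due 16, tardiness 7
Sum = 0+0+12+7 = 19.
Difference = 12 − 19 = -7.

-7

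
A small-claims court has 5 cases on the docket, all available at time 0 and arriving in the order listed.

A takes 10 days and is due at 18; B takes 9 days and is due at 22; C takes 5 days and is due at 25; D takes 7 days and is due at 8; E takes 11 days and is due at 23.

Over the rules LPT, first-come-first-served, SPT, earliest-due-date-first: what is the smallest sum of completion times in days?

LPT (decreasing processing time): E A B D C.
E: 0→11
A: 11→21
B: 21→30
D: 30→37
C: 37→42
Sum = 11+21+30+37+42 = 141.
FIFO (arrival order): A B C D E.
A: 0→10
B: 10→19
C: 19→24
D: 24→31
E: 31→42
Sum = 10+19+24+31+42 = 126.
SPT (increasing processing time): C D B A E.
C: 0→5
D: 5→12
B: 12→21
A: 21→31
E: 31→42
Sum = 5+12+21+31+42 = 111.
EDD (increasing due date): D A B E C.
D: 0→7
A: 7→17
B: 17→26
E: 26→37
C: 37→42
Sum = 7+17+26+37+42 = 129.
LPT 141, FIFO 126, SPT 111, EDD 129 → minimum 111.

111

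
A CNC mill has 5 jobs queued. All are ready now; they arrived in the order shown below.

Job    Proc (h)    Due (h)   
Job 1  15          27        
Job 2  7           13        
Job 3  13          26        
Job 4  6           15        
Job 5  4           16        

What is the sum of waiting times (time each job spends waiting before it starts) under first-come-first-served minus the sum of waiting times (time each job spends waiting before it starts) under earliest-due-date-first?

FIFO (arrival order): Job 1 Job 2 Job 3 Job 4 Job 5.
Job 1: waits 0, runs 0→15
Job 2: waits 15, runs 15→22
Job 3: waits 22, runs 22→35
Job 4: waits 35, runs 35→41
Job 5: waits 41, runs 41→45
Sum = 0+15+22+35+41 = 113.
EDD (increasing due date): Job 2 Job 4 Job 5 Job 3 Job 1.
Job 2: waits 0, runs 0→7
Job 4: waits 7, runs 7→13
Job 5: waits 13, runs 13→17
Job 3: waits 17, runs 17→30
Job 1: waits 30, runs 30→45
Sum = 0+7+13+17+30 = 67.
Difference = 113 − 67 = 46.

46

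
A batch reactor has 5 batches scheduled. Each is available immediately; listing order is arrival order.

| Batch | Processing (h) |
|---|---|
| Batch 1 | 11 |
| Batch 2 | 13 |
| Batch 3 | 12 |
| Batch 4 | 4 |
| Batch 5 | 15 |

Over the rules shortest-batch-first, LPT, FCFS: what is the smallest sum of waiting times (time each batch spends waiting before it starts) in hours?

SPT (increasing processing time): Batch 4 Batch 1 Batch 3 Batch 2 Batch 5.
Batch 4: waits 0, runs 0→4
Batch 1: waits 4, runs 4→15
Batch 3: waits 15, runs 15→27
Batch 2: waits 27, runs 27→40
Batch 5: waits 40, runs 40→55
Sum = 0+4+15+27+40 = 86.
LPT (decreasing processing time): Batch 5 Batch 2 Batch 3 Batch 1 Batch 4.
Batch 5: waits 0, runs 0→15
Batch 2: waits 15, runs 15→28
Batch 3: waits 28, runs 28→40
Batch 1: waits 40, runs 40→51
Batch 4: waits 51, runs 51→55
Sum = 0+15+28+40+51 = 134.
FIFO (arrival order): Batch 1 Batch 2 Batch 3 Batch 4 Batch 5.
Batch 1: waits 0, runs 0→11
Batch 2: waits 11, runs 11→24
Batch 3: waits 24, runs 24→36
Batch 4: waits 36, runs 36→40
Batch 5: waits 40, runs 40→55
Sum = 0+11+24+36+40 = 111.
SPT 86, LPT 134, FIFO 111 → minimum 86.

86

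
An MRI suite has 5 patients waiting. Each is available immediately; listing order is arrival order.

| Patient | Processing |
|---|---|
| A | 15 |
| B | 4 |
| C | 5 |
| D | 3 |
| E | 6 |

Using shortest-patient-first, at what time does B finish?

7

SPT (increasing processing time): D B C E A.
D: 0→3
B: 3→7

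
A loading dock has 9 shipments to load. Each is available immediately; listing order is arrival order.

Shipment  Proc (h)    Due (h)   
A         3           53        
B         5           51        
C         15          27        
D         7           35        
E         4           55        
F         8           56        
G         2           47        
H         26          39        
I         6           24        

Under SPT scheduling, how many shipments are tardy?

2

SPT (increasing processing time): G A E B I D F C H.
G: 0→2, due 47, tardiness 0
A: 2→5, due 53, tardiness 0
E: 5→9, due 55, tardiness 0
B: 9→14, due 51, tardiness 0
I: 14→20, due 24, tardiness 0
D: 20→27, due 35, tardiness 0
F: 27→35, due 56, tardiness 0
C: 35→50, due 27, tardiness 23
H: 50→76, due 39, tardiness 37
Late shipments: 2.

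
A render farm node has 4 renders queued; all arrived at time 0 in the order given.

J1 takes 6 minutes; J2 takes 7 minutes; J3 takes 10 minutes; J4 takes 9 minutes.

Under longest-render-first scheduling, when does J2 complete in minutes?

26

LPT (decreasing processing time): J3 J4 J2 J1.
J3: 0→10
J4: 10→19
J2: 19→26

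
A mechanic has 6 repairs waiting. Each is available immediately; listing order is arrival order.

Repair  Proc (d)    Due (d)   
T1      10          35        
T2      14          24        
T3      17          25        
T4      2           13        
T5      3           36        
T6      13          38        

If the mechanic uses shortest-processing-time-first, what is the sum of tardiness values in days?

52

SPT (increasing processing time): T4 T5 T1 T6 T2 T3.
T4: 0→2, due 13, tardiness 0
T5: 2→5, due 36, tardiness 0
T1: 5→15, due 35, tardiness 0
T6: 15→28, due 38, tardiness 0
T2: 28→42, due 24, tardiness 18
T3: 42→59, due 25, tardiness 34
Sum = 0+0+0+0+18+34 = 52.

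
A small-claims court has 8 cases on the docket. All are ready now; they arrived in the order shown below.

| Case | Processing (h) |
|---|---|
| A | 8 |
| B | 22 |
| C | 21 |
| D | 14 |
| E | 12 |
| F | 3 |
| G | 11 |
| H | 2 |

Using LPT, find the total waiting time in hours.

450

LPT (decreasing processing time): B C D E G A F H.
B: waits 0, runs 0→22
C: waits 22, runs 22→43
D: waits 43, runs 43→57
E: waits 57, runs 57→69
G: waits 69, runs 69→80
A: waits 80, runs 80→88
F: waits 88, runs 88→91
H: waits 91, runs 91→93
Sum = 0+22+43+57+69+80+88+91 = 450.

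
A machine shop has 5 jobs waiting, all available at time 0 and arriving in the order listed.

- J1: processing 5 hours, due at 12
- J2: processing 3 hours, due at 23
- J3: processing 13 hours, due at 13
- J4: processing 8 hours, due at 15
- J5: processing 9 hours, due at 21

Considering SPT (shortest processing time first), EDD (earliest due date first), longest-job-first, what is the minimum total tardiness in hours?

SPT (increasing processing time): J2 J1 J4 J5 J3.
J2: 0→3, due 23, tardiness 0
J1: 3→8, due 12, tardiness 0
J4: 8→16, due 15, tardiness 1
J5: 16→25, due 21, tardiness 4
J3: 25→38, due 13, tardiness 25
Sum = 0+0+1+4+25 = 30.
EDD (increasing due date): J1 J3 J4 J5 J2.
J1: 0→5, due 12, tardiness 0
J3: 5→18, due 13, tardiness 5
J4: 18→26, due 15, tardiness 11
J5: 26→35, due 21, tardiness 14
J2: 35→38, due 23, tardiness 15
Sum = 0+5+11+14+15 = 45.
LPT (decreasing processing time): J3 J5 J4 J1 J2.
J3: 0→13, due 13, tardiness 0
J5: 13→22, due 21, tardiness 1
J4: 22→30, due 15, tardiness 15
J1: 30→35, due 12, tardiness 23
J2: 35→38, due 23, tardiness 15
Sum = 0+1+15+23+15 = 54.
SPT 30, EDD 45, LPT 54 → minimum 30.

30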